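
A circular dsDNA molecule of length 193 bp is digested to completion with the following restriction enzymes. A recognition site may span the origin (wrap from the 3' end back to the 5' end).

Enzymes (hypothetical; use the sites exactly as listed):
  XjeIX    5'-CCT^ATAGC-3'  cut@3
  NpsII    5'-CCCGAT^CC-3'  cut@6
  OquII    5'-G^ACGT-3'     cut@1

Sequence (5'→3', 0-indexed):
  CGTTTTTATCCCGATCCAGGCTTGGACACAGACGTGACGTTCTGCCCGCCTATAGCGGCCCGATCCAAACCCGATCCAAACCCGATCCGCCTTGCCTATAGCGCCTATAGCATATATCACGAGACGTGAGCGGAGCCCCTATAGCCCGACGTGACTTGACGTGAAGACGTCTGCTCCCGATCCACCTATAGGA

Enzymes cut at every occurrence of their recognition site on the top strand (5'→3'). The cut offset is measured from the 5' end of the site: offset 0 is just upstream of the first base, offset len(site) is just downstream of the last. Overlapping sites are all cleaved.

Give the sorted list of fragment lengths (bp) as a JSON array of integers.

Per-enzyme occurrences:
  XjeIX CCTATAGC/3: at [48, 94, 103, 137] ⇒ [51, 97, 106, 140]
  NpsII CCCGATCC/6: at [9, 58, 69, 80, 175] ⇒ [15, 64, 75, 86, 181]
  OquII GACGT/1: at [30, 35, 122, 147, 157, 165, 191] ⇒ [31, 36, 123, 148, 158, 166, 192]

All cut coordinates (distinct, sorted): [15, 31, 36, 51, 64, 75, 86, 97, 106, 123, 140, 148, 158, 166, 181, 192]

Fragments:
  15→31: 16 bp
  31→36: 5 bp
  36→51: 15 bp
  51→64: 13 bp
  64→75: 11 bp
  75→86: 11 bp
  86→97: 11 bp
  97→106: 9 bp
  106→123: 17 bp
  123→140: 17 bp
  140→148: 8 bp
  148→158: 10 bp
  158→166: 8 bp
  166→181: 15 bp
  181→192: 11 bp
  192→15 (wrap): 193-192+15 = 16 bp

[5,8,8,9,10,11,11,11,11,13,15,15,16,16,17,17]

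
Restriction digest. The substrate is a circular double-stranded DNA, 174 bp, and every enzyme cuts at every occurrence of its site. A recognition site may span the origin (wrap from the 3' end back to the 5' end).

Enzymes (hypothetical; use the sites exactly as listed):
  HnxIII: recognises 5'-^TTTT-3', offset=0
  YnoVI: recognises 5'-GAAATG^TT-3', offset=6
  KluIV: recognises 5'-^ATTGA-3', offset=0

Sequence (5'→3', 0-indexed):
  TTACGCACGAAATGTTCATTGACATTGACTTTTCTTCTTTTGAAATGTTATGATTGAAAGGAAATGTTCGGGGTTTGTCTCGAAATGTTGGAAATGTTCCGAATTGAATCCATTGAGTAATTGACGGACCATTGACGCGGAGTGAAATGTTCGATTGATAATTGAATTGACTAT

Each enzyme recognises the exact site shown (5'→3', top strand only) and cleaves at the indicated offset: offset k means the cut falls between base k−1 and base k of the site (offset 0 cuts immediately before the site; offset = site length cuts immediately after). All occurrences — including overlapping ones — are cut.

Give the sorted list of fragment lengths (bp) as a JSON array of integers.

[3,4,5,5,6,6,6,7,8,8,9,9,10,11,14,19,21,23]

Site scan:
  HnxIII TTTT/0: at [29, 37] ⇒ [29, 37]
  YnoVI GAAATGTT/6: at [8, 41, 60, 81, 90, 143] ⇒ [14, 47, 66, 87, 96, 149]
  KluIV ATTGA/0: at [17, 23, 52, 102, 111, 119, 130, 153, 160, 165] ⇒ [17, 23, 52, 102, 111, 119, 130, 153, 160, 165]

All cut coordinates (distinct, sorted): [14, 17, 23, 29, 37, 47, 52, 66, 87, 96, 102, 111, 119, 130, 149, 153, 160, 165]

Fragment lengths:
  14→17: 3 bp
  17→23: 6 bp
  23→29: 6 bp
  29→37: 8 bp
  37→47: 10 bp
  47→52: 5 bp
  52→66: 14 bp
  66→87: 21 bp
  87→96: 9 bp
  96→102: 6 bp
  102→111: 9 bp
  111→119: 8 bp
  119→130: 11 bp
  130→149: 19 bp
  149→153: 4 bp
  153→160: 7 bp
  160→165: 5 bp
  165→14 (wrap): 174-165+14 = 23 bp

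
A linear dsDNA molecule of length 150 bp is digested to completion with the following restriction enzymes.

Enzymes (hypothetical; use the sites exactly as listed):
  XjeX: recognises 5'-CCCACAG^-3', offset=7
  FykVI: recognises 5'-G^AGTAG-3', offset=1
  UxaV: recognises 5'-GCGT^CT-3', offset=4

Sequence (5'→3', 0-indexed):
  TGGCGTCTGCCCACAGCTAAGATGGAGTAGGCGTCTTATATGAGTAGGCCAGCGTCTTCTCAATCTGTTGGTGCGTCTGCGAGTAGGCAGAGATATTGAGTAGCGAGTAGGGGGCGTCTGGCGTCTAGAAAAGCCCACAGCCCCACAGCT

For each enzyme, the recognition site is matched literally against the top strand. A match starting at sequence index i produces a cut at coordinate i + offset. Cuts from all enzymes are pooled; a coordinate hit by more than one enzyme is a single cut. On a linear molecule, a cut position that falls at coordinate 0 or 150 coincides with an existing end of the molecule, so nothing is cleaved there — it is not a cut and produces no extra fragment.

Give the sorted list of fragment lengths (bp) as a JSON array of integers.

Scan for sites:
  XjeX (CCCACAG, off=7): starts [9, 133, 141] → cuts [16, 140, 148]
  FykVI (GAGTAG, off=1): starts [24, 41, 80, 97, 104] → cuts [25, 42, 81, 98, 105]
  UxaV (GCGTCT, off=4): starts [2, 30, 51, 72, 113, 120] → cuts [6, 34, 55, 76, 117, 124]

Pooled cuts: [6, 16, 25, 34, 42, 55, 76, 81, 98, 105, 117, 124, 140, 148]

Fragments:
  [0,6): 6 bp
  [6,16): 10 bp
  [16,25): 9 bp
  [25,34): 9 bp
  [34,42): 8 bp
  [42,55): 13 bp
  [55,76): 21 bp
  [76,81): 5 bp
  [81,98): 17 bp
  [98,105): 7 bp
  [105,117): 12 bp
  [117,124): 7 bp
  [124,140): 16 bp
  [140,148): 8 bp
  [148,150): 2 bp

[2,5,6,7,7,8,8,9,9,10,12,13,16,17,21]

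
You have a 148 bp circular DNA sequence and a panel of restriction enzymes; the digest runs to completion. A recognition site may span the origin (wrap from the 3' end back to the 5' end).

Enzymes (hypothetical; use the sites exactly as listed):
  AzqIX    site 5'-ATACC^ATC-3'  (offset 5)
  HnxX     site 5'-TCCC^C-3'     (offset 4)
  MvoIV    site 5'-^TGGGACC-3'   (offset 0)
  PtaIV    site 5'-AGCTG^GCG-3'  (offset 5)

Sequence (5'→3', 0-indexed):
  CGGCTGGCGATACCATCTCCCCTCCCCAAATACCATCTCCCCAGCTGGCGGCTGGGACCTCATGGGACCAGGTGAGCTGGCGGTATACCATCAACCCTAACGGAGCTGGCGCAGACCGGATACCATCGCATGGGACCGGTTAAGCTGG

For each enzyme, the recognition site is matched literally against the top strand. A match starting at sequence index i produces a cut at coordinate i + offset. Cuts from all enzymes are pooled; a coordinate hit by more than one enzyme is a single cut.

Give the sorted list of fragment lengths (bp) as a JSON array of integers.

[5,5,6,6,7,7,8,10,10,15,16,17,17,19]

Per-enzyme occurrences:
  AzqIX ATACCATC/5: at [9, 29, 84, 119] ⇒ [14, 34, 89, 124]
  HnxX TCCCC/4: at [17, 22, 37] ⇒ [21, 26, 41]
  MvoIV TGGGACC/0: at [52, 62, 130] ⇒ [52, 62, 130]
  PtaIV AGCTGGCG/5: at [42, 74, 103, 142] ⇒ [47, 79, 108, 147]

All cut coordinates (distinct, sorted): [14, 21, 26, 34, 41, 47, 52, 62, 79, 89, 108, 124, 130, 147]

Fragment lengths:
  14→21: 7 bp
  21→26: 5 bp
  26→34: 8 bp
  34→41: 7 bp
  41→47: 6 bp
  47→52: 5 bp
  52→62: 10 bp
  62→79: 17 bp
  79→89: 10 bp
  89→108: 19 bp
  108→124: 16 bp
  124→130: 6 bp
  130→147: 17 bp
  147→14 (wrap): 148-147+14 = 15 bp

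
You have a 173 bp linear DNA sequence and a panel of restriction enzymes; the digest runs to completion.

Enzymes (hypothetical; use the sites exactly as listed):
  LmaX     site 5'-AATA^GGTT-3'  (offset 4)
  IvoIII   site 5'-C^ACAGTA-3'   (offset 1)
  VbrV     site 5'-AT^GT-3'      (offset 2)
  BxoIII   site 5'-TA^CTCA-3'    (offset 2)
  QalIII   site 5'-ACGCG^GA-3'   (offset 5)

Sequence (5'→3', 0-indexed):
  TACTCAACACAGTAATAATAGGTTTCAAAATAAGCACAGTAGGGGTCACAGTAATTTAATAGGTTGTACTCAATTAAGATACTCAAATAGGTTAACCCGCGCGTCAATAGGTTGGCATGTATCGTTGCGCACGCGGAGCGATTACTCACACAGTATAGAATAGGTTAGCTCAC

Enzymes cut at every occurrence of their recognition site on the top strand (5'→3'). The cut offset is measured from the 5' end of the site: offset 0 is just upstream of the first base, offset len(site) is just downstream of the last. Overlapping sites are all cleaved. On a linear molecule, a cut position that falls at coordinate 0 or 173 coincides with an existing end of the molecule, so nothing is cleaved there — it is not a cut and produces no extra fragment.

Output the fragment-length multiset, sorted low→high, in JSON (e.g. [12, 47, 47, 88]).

[2,5,6,7,8,9,9,11,12,12,13,13,14,15,17,20]

Per-enzyme occurrences:
  LmaX (AATAGGTT, off=4): starts [16, 57, 85, 105, 158] → cuts [20, 61, 89, 109, 162]
  IvoIII (CACAGTA, off=1): starts [7, 34, 46, 148] → cuts [8, 35, 47, 149]
  VbrV (ATGT, off=2): starts [116] → cuts [118]
  BxoIII (TACTCA, off=2): starts [0, 66, 79, 142] → cuts [2, 68, 81, 144]
  QalIII (ACGCGGA, off=5): starts [130] → cuts [135]

Pooled cuts: [2, 8, 20, 35, 47, 61, 68, 81, 89, 109, 118, 135, 144, 149, 162]

Fragments:
  [0,2): 2 bp
  [2,8): 6 bp
  [8,20): 12 bp
  [20,35): 15 bp
  [35,47): 12 bp
  [47,61): 14 bp
  [61,68): 7 bp
  [68,81): 13 bp
  [81,89): 8 bp
  [89,109): 20 bp
  [109,118): 9 bp
  [118,135): 17 bp
  [135,144): 9 bp
  [144,149): 5 bp
  [149,162): 13 bp
  [162,173): 11 bp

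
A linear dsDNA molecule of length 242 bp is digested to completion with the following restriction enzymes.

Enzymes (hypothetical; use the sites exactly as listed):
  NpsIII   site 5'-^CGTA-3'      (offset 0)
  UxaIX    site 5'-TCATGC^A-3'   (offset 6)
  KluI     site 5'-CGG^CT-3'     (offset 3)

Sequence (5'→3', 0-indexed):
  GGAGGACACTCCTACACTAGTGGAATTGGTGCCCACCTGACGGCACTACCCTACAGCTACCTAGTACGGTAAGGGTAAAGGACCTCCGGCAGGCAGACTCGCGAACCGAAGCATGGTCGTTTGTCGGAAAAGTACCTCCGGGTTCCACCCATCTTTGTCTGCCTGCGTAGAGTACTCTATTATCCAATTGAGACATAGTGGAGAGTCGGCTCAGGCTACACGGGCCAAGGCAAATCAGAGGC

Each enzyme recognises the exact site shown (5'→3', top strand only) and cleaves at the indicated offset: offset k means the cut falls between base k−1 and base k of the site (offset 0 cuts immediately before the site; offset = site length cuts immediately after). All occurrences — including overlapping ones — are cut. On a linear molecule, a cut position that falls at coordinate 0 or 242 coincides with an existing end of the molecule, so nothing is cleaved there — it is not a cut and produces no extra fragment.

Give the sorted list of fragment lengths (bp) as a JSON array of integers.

Scan for sites:
  NpsIII CGTA/0: at [165] ⇒ [165]
  UxaIX (TCATGCA, off=6): no sites
  KluI CGGCT/3: at [206] ⇒ [209]

Pooled cuts: [165, 209]

Fragments:
  [0,165): 165 bp
  [165,209): 44 bp
  [209,242): 33 bp

[33,44,165]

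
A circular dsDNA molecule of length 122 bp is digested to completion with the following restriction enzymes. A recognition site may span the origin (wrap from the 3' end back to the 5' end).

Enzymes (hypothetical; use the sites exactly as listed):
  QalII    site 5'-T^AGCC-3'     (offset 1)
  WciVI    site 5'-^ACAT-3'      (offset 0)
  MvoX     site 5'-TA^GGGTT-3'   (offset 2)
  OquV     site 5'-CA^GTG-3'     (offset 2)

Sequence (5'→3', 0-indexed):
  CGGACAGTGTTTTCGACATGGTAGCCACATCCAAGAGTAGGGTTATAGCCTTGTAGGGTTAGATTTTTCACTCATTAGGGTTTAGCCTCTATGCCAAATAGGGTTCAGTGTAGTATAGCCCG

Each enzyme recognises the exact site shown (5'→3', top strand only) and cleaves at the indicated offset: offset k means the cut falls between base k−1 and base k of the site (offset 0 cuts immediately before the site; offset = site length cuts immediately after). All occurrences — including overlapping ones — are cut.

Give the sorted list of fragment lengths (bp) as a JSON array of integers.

Per-enzyme occurrences:
  QalII (TAGCC, off=1): starts [21, 45, 82, 115] → cuts [22, 46, 83, 116]
  WciVI (ACAT, off=0): starts [15, 26] → cuts [15, 26]
  MvoX (TAGGGTT, off=2): starts [37, 53, 75, 98] → cuts [39, 55, 77, 100]
  OquV (CAGTG, off=2): starts [4, 105] → cuts [6, 107]

All cut coordinates (distinct, sorted): [6, 15, 22, 26, 39, 46, 55, 77, 83, 100, 107, 116]

Fragments:
  6→15: 9 bp
  15→22: 7 bp
  22→26: 4 bp
  26→39: 13 bp
  39→46: 7 bp
  46→55: 9 bp
  55→77: 22 bp
  77→83: 6 bp
  83→100: 17 bp
  100→107: 7 bp
  107→116: 9 bp
  116→6 (wrap): 122-116+6 = 12 bp

[4,6,7,7,7,9,9,9,12,13,17,22]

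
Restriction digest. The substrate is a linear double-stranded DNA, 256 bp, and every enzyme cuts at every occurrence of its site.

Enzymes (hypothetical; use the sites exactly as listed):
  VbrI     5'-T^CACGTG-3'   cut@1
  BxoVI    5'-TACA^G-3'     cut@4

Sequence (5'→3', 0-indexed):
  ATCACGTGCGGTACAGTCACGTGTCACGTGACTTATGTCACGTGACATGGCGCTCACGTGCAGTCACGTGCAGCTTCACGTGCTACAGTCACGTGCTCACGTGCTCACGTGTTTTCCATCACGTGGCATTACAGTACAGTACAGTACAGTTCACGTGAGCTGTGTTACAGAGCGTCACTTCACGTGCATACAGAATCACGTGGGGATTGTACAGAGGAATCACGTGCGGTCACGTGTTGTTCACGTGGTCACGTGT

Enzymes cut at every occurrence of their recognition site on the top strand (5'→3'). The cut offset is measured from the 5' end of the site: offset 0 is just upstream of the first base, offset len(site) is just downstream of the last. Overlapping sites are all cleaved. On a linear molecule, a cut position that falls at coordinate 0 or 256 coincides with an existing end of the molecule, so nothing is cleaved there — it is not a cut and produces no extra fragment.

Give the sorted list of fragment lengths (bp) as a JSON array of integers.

Scan for sites:
  VbrI (TCACGTG, off=1): starts [1, 16, 23, 37, 53, 63, 75, 88, 96, 104, 118, 150, 179, 195, 219, 229, 240, 248] → cuts [2, 17, 24, 38, 54, 64, 76, 89, 97, 105, 119, 151, 180, 196, 220, 230, 241, 249]
  BxoVI (TACAG, off=4): starts [11, 83, 129, 134, 139, 144, 165, 188, 209] → cuts [15, 87, 133, 138, 143, 148, 169, 192, 213]

Pooled cuts: [2, 15, 17, 24, 38, 54, 64, 76, 87, 89, 97, 105, 119, 133, 138, 143, 148, 151, 169, 180, 192, 196, 213, 220, 230, 241, 249]

Fragment lengths:
  [0,2): 2 bp
  [2,15): 13 bp
  [15,17): 2 bp
  [17,24): 7 bp
  [24,38): 14 bp
  [38,54): 16 bp
  [54,64): 10 bp
  [64,76): 12 bp
  [76,87): 11 bp
  [87,89): 2 bp
  [89,97): 8 bp
  [97,105): 8 bp
  [105,119): 14 bp
  [119,133): 14 bp
  [133,138): 5 bp
  [138,143): 5 bp
  [143,148): 5 bp
  [148,151): 3 bp
  [151,169): 18 bp
  [169,180): 11 bp
  [180,192): 12 bp
  [192,196): 4 bp
  [196,213): 17 bp
  [213,220): 7 bp
  [220,230): 10 bp
  [230,241): 11 bp
  [241,249): 8 bp
  [249,256): 7 bp

[2,2,2,3,4,5,5,5,7,7,7,8,8,8,10,10,11,11,11,12,12,13,14,14,14,16,17,18]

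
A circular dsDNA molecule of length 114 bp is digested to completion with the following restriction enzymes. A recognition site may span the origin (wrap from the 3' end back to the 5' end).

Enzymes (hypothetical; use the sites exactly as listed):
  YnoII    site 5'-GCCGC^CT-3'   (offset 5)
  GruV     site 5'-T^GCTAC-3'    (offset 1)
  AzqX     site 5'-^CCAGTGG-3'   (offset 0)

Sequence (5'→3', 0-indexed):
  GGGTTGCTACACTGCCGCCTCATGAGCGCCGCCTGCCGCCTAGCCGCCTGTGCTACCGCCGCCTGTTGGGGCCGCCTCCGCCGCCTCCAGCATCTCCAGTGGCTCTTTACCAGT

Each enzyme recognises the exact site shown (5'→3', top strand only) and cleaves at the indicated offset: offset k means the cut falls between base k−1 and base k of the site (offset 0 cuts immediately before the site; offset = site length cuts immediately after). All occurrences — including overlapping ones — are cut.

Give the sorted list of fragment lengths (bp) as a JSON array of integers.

[4,7,8,9,10,11,11,13,13,14,14]

Per-enzyme occurrences:
  YnoII (GCCGCCT, off=5): starts [13, 27, 34, 42, 57, 70, 79] → cuts [18, 32, 39, 47, 62, 75, 84]
  GruV (TGCTAC, off=1): starts [4, 50] → cuts [5, 51]
  AzqX (CCAGTGG, off=0): starts [95, 109] → cuts [95, 109]

All cut coordinates (distinct, sorted): [5, 18, 32, 39, 47, 51, 62, 75, 84, 95, 109]

Fragments:
  5→18: 13 bp
  18→32: 14 bp
  32→39: 7 bp
  39→47: 8 bp
  47→51: 4 bp
  51→62: 11 bp
  62→75: 13 bp
  75→84: 9 bp
  84→95: 11 bp
  95→109: 14 bp
  109→5 (wrap): 114-109+5 = 10 bp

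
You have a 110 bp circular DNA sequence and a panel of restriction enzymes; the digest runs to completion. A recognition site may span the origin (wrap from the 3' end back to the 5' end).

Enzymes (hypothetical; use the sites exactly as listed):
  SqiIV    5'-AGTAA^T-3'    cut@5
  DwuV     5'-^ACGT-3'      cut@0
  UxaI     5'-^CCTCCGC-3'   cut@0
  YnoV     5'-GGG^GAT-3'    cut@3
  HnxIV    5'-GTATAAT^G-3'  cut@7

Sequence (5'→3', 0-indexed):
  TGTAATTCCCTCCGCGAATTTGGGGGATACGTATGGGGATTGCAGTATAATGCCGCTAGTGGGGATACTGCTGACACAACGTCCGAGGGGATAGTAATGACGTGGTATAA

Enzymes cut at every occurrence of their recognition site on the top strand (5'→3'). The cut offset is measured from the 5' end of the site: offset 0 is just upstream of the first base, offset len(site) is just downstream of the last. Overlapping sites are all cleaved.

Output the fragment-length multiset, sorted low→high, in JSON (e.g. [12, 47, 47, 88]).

Per-enzyme occurrences:
  SqiIV (AGTAAT, off=5): starts [92] → cuts [97]
  DwuV (ACGT, off=0): starts [28, 78, 99] → cuts [28, 78, 99]
  UxaI (CCTCCGC, off=0): starts [8] → cuts [8]
  YnoV (GGGGAT, off=3): starts [22, 34, 60, 86] → cuts [25, 37, 63, 89]
  HnxIV (GTATAATG, off=7): starts [44, 104] → cuts [1, 51]

All cut coordinates (distinct, sorted): [1, 8, 25, 28, 37, 51, 63, 78, 89, 97, 99]

Fragment lengths:
  1→8: 7 bp
  8→25: 17 bp
  25→28: 3 bp
  28→37: 9 bp
  37→51: 14 bp
  51→63: 12 bp
  63→78: 15 bp
  78→89: 11 bp
  89→97: 8 bp
  97→99: 2 bp
  99→1 (wrap): 110-99+1 = 12 bp

[2,3,7,8,9,11,12,12,14,15,17]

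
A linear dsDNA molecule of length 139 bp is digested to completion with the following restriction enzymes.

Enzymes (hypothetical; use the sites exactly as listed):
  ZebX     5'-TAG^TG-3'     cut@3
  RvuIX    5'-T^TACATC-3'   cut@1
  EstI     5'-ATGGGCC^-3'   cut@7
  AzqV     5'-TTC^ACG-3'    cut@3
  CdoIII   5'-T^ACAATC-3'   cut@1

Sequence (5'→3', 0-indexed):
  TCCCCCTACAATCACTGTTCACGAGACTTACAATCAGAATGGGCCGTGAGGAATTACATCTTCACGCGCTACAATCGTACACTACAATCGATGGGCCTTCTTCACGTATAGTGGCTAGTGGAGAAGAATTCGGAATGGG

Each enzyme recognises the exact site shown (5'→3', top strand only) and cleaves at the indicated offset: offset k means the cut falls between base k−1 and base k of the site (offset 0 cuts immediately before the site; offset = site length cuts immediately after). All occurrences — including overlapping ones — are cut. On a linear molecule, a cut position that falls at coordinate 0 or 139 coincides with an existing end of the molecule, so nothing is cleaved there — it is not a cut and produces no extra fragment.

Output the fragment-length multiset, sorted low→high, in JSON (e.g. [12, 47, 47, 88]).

Scan for sites:
  ZebX TAGTG/3: at [108, 115] ⇒ [111, 118]
  RvuIX TTACATC/1: at [53] ⇒ [54]
  EstI ATGGGCC/7: at [38, 90] ⇒ [45, 97]
  AzqV TTCACG/3: at [17, 60, 100] ⇒ [20, 63, 103]
  CdoIII TACAATC/1: at [6, 28, 69, 82] ⇒ [7, 29, 70, 83]

Pooled cuts: [7, 20, 29, 45, 54, 63, 70, 83, 97, 103, 111, 118]

Fragments:
  [0,7): 7 bp
  [7,20): 13 bp
  [20,29): 9 bp
  [29,45): 16 bp
  [45,54): 9 bp
  [54,63): 9 bp
  [63,70): 7 bp
  [70,83): 13 bp
  [83,97): 14 bp
  [97,103): 6 bp
  [103,111): 8 bp
  [111,118): 7 bp
  [118,139): 21 bp

[6,7,7,7,8,9,9,9,13,13,14,16,21]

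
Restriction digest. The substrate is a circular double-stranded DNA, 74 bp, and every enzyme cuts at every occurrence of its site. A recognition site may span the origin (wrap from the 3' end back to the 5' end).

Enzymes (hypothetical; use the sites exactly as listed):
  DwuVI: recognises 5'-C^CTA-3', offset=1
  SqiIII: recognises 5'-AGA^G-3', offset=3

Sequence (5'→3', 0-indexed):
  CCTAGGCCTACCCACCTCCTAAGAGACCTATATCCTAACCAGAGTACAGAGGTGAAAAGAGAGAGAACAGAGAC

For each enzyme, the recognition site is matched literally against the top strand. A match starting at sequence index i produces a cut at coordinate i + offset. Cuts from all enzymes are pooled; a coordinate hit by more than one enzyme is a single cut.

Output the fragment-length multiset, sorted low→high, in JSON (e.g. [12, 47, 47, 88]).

[2,2,3,4,6,6,7,7,7,9,10,11]

Site scan:
  DwuVI (CCTA, off=1): starts [0, 6, 17, 26, 33] → cuts [1, 7, 18, 27, 34]
  SqiIII (AGAG, off=3): starts [21, 40, 47, 57, 59, 61, 68] → cuts [24, 43, 50, 60, 62, 64, 71]

All cut coordinates (distinct, sorted): [1, 7, 18, 24, 27, 34, 43, 50, 60, 62, 64, 71]

Fragment lengths:
  1→7: 6 bp
  7→18: 11 bp
  18→24: 6 bp
  24→27: 3 bp
  27→34: 7 bp
  34→43: 9 bp
  43→50: 7 bp
  50→60: 10 bp
  60→62: 2 bp
  62→64: 2 bp
  64→71: 7 bp
  71→1 (wrap): 74-71+1 = 4 bp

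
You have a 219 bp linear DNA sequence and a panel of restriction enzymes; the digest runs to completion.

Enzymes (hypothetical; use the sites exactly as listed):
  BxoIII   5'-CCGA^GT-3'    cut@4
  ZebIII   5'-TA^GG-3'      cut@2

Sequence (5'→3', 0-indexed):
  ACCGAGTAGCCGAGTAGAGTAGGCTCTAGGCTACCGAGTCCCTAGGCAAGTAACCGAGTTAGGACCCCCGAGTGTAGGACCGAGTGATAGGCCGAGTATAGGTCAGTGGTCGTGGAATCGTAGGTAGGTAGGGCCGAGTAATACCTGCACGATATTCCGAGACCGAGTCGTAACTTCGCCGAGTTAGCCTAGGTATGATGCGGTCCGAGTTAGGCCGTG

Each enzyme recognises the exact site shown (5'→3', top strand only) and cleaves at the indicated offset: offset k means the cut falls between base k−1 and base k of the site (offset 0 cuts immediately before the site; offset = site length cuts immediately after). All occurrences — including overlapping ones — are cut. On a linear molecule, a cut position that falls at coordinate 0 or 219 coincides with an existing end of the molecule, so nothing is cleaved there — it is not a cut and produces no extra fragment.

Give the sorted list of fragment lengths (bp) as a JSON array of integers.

[4,4,4,4,5,5,5,6,6,7,7,7,7,7,8,8,9,9,10,13,16,17,22,29]

Site scan:
  BxoIII (CCGAGT, off=4): starts [1, 9, 33, 53, 67, 79, 91, 133, 162, 178, 204] → cuts [5, 13, 37, 57, 71, 83, 95, 137, 166, 182, 208]
  ZebIII (TAGG, off=2): starts [19, 26, 42, 59, 74, 87, 98, 120, 124, 128, 189, 210] → cuts [21, 28, 44, 61, 76, 89, 100, 122, 126, 130, 191, 212]

All cut coordinates (distinct, sorted): [5, 13, 21, 28, 37, 44, 57, 61, 71, 76, 83, 89, 95, 100, 122, 126, 130, 137, 166, 182, 191, 208, 212]

Fragments:
  [0,5): 5 bp
  [5,13): 8 bp
  [13,21): 8 bp
  [21,28): 7 bp
  [28,37): 9 bp
  [37,44): 7 bp
  [44,57): 13 bp
  [57,61): 4 bp
  [61,71): 10 bp
  [71,76): 5 bp
  [76,83): 7 bp
  [83,89): 6 bp
  [89,95): 6 bp
  [95,100): 5 bp
  [100,122): 22 bp
  [122,126): 4 bp
  [126,130): 4 bp
  [130,137): 7 bp
  [137,166): 29 bp
  [166,182): 16 bp
  [182,191): 9 bp
  [191,208): 17 bp
  [208,212): 4 bp
  [212,219): 7 bp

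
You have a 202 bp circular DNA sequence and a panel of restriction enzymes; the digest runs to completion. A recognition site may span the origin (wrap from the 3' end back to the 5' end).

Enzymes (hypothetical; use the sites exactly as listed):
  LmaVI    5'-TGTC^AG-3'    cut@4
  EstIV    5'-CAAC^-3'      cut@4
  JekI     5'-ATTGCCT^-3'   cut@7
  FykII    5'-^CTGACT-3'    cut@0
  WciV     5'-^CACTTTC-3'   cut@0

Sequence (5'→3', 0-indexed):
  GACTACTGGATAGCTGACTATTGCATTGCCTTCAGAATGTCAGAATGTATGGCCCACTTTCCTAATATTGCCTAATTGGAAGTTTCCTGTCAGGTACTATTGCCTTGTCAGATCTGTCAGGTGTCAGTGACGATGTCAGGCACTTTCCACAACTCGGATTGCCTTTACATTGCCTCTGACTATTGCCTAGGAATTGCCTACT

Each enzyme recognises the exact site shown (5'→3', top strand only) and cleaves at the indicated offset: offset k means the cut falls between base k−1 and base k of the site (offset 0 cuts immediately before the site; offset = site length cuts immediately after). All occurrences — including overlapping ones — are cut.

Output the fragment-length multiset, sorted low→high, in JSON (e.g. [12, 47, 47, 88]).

Per-enzyme occurrences:
  LmaVI TGTCAG/4: at [37, 87, 105, 114, 121, 133] ⇒ [41, 91, 109, 118, 125, 137]
  EstIV CAAC/4: at [149] ⇒ [153]
  JekI ATTGCCT/7: at [24, 66, 98, 157, 168, 181, 192] ⇒ [31, 73, 105, 164, 175, 188, 199]
  FykII CTGACT/0: at [13, 175, 200] ⇒ [13, 175, 200]
  WciV CACTTTC/0: at [54, 140] ⇒ [54, 140]

Pooled cuts: [13, 31, 41, 54, 73, 91, 105, 109, 118, 125, 137, 140, 153, 164, 175, 188, 199, 200]

Fragments:
  13→31: 18 bp
  31→41: 10 bp
  41→54: 13 bp
  54→73: 19 bp
  73→91: 18 bp
  91→105: 14 bp
  105→109: 4 bp
  109→118: 9 bp
  118→125: 7 bp
  125→137: 12 bp
  137→140: 3 bp
  140→153: 13 bp
  153→164: 11 bp
  164→175: 11 bp
  175→188: 13 bp
  188→199: 11 bp
  199→200: 1 bp
  200→13 (wrap): 202-200+13 = 15 bp

[1,3,4,7,9,10,11,11,11,12,13,13,13,14,15,18,18,19]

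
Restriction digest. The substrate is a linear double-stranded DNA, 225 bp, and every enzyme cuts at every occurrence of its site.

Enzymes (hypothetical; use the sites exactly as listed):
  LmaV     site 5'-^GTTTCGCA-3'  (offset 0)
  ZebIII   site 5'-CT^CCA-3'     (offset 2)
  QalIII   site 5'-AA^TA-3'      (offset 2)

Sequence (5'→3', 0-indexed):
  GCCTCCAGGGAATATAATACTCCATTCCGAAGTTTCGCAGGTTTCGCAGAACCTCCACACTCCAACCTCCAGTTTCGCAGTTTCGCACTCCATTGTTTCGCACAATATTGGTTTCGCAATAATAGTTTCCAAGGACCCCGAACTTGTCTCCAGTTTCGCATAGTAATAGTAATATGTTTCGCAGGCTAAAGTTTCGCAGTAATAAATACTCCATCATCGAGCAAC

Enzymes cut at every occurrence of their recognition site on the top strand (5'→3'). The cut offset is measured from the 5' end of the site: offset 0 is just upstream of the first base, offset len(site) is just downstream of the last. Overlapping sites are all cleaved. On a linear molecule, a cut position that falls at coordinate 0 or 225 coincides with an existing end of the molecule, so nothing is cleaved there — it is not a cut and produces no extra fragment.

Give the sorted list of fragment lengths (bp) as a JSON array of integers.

Per-enzyme occurrences:
  LmaV (GTTTCGCA, off=0): starts [31, 40, 71, 79, 94, 110, 152, 175, 190] → cuts [31, 40, 71, 79, 94, 110, 152, 175, 190]
  ZebIII (CTCCA, off=2): starts [2, 19, 52, 59, 66, 87, 147, 208] → cuts [4, 21, 54, 61, 68, 89, 149, 210]
  QalIII (AATA, off=2): starts [10, 15, 103, 117, 120, 164, 170, 200, 204] → cuts [12, 17, 105, 119, 122, 166, 172, 202, 206]

Pooled cuts: [4, 12, 17, 21, 31, 40, 54, 61, 68, 71, 79, 89, 94, 105, 110, 119, 122, 149, 152, 166, 172, 175, 190, 202, 206, 210]

Fragment lengths:
  [0,4): 4 bp
  [4,12): 8 bp
  [12,17): 5 bp
  [17,21): 4 bp
  [21,31): 10 bp
  [31,40): 9 bp
  [40,54): 14 bp
  [54,61): 7 bp
  [61,68): 7 bp
  [68,71): 3 bp
  [71,79): 8 bp
  [79,89): 10 bp
  [89,94): 5 bp
  [94,105): 11 bp
  [105,110): 5 bp
  [110,119): 9 bp
  [119,122): 3 bp
  [122,149): 27 bp
  [149,152): 3 bp
  [152,166): 14 bp
  [166,172): 6 bp
  [172,175): 3 bp
  [175,190): 15 bp
  [190,202): 12 bp
  [202,206): 4 bp
  [206,210): 4 bp
  [210,225): 15 bp

[3,3,3,3,4,4,4,4,5,5,5,6,7,7,8,8,9,9,10,10,11,12,14,14,15,15,27]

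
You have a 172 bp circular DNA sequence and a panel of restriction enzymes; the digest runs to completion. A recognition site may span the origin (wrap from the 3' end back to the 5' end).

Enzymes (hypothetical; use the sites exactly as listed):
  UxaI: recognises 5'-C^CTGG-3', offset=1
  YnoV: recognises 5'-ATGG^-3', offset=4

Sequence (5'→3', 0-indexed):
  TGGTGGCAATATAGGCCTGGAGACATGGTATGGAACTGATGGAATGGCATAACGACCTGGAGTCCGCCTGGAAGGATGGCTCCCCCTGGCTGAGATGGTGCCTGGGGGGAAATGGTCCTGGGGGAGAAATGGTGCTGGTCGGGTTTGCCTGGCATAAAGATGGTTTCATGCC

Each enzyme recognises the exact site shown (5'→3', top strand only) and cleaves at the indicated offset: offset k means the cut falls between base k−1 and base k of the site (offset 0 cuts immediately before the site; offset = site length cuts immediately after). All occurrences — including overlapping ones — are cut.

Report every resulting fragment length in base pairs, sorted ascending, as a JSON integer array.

Site scan:
  UxaI (CCTGG, off=1): starts [15, 55, 66, 84, 100, 116, 147, 170] → cuts [16, 56, 67, 85, 101, 117, 148, 171]
  YnoV (ATGG, off=4): starts [24, 29, 38, 43, 75, 94, 111, 128, 159] → cuts [28, 33, 42, 47, 79, 98, 115, 132, 163]

Pooled cuts: [16, 28, 33, 42, 47, 56, 67, 79, 85, 98, 101, 115, 117, 132, 148, 163, 171]

Fragment lengths:
  16→28: 12 bp
  28→33: 5 bp
  33→42: 9 bp
  42→47: 5 bp
  47→56: 9 bp
  56→67: 11 bp
  67→79: 12 bp
  79→85: 6 bp
  85→98: 13 bp
  98→101: 3 bp
  101→115: 14 bp
  115→117: 2 bp
  117→132: 15 bp
  132→148: 16 bp
  148→163: 15 bp
  163→171: 8 bp
  171→16 (wrap): 172-171+16 = 17 bp

[2,3,5,5,6,8,9,9,11,12,12,13,14,15,15,16,17]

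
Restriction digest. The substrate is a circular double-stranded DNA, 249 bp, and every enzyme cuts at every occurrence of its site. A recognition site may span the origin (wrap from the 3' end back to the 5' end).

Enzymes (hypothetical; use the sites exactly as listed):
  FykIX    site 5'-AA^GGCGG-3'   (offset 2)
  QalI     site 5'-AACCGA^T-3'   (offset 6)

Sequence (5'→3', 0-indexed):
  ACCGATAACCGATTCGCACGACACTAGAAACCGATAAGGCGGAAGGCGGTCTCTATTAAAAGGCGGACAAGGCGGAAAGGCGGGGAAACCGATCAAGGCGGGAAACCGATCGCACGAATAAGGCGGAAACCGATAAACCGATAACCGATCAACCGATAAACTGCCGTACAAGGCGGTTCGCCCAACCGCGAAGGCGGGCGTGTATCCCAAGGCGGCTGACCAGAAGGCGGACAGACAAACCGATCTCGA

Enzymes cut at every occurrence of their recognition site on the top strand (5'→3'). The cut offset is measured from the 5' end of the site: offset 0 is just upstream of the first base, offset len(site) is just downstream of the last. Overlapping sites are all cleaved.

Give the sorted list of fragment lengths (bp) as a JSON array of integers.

Per-enzyme occurrences:
  FykIX AAGGCGG/2: at [35, 42, 59, 68, 76, 94, 119, 169, 190, 208, 223] ⇒ [37, 44, 61, 70, 78, 96, 121, 171, 192, 210, 225]
  QalI AACCGAT/6: at [6, 28, 86, 103, 127, 135, 142, 150, 237, 248] ⇒ [5, 12, 34, 92, 109, 133, 141, 148, 156, 243]

All cut coordinates (distinct, sorted): [5, 12, 34, 37, 44, 61, 70, 78, 92, 96, 109, 121, 133, 141, 148, 156, 171, 192, 210, 225, 243]

Fragments:
  5→12: 7 bp
  12→34: 22 bp
  34→37: 3 bp
  37→44: 7 bp
  44→61: 17 bp
  61→70: 9 bp
  70→78: 8 bp
  78→92: 14 bp
  92→96: 4 bp
  96→109: 13 bp
  109→121: 12 bp
  121→133: 12 bp
  133→141: 8 bp
  141→148: 7 bp
  148→156: 8 bp
  156→171: 15 bp
  171→192: 21 bp
  192→210: 18 bp
  210→225: 15 bp
  225→243: 18 bp
  243→5 (wrap): 249-243+5 = 11 bp

[3,4,7,7,7,8,8,8,9,11,12,12,13,14,15,15,17,18,18,21,22]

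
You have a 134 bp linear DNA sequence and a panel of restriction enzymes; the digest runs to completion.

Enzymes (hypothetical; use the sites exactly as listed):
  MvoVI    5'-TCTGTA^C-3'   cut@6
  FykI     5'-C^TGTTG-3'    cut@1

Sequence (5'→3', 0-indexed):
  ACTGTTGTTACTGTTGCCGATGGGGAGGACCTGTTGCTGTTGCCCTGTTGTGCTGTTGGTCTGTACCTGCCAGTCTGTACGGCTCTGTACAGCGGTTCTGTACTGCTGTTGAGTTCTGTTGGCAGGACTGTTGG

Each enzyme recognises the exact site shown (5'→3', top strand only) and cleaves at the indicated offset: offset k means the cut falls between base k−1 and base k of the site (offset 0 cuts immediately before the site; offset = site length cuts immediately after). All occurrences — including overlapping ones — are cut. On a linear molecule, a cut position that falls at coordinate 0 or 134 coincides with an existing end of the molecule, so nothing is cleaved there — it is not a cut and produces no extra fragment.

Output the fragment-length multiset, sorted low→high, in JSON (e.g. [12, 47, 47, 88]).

[2,4,6,6,8,8,9,10,10,12,12,13,14,20]

Site scan:
  MvoVI TCTGTAC/6: at [59, 73, 83, 96] ⇒ [65, 79, 89, 102]
  FykI CTGTTG/1: at [1, 10, 30, 36, 44, 52, 105, 115, 127] ⇒ [2, 11, 31, 37, 45, 53, 106, 116, 128]

All cut coordinates (distinct, sorted): [2, 11, 31, 37, 45, 53, 65, 79, 89, 102, 106, 116, 128]

Fragment lengths:
  [0,2): 2 bp
  [2,11): 9 bp
  [11,31): 20 bp
  [31,37): 6 bp
  [37,45): 8 bp
  [45,53): 8 bp
  [53,65): 12 bp
  [65,79): 14 bp
  [79,89): 10 bp
  [89,102): 13 bp
  [102,106): 4 bp
  [106,116): 10 bp
  [116,128): 12 bp
  [128,134): 6 bp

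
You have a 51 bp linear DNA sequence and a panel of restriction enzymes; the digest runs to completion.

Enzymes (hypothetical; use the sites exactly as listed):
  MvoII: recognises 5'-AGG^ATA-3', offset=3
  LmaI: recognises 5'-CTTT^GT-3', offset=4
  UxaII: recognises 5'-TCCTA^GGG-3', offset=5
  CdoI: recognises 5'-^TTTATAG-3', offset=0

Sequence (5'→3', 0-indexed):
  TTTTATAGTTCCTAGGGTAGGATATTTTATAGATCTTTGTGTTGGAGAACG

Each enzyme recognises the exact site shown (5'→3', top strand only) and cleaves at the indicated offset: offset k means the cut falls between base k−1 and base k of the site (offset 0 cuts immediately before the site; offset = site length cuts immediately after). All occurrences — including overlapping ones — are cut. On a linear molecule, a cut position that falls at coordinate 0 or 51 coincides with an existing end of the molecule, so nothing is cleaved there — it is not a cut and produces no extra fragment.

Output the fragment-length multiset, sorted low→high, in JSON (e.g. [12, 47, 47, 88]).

Site scan:
  MvoII AGGATA/3: at [18] ⇒ [21]
  LmaI CTTTGT/4: at [34] ⇒ [38]
  UxaII TCCTAGGG/5: at [9] ⇒ [14]
  CdoI TTTATAG/0: at [1, 25] ⇒ [1, 25]

Pooled cuts: [1, 14, 21, 25, 38]

Fragments:
  [0,1): 1 bp
  [1,14): 13 bp
  [14,21): 7 bp
  [21,25): 4 bp
  [25,38): 13 bp
  [38,51): 13 bp

[1,4,7,13,13,13]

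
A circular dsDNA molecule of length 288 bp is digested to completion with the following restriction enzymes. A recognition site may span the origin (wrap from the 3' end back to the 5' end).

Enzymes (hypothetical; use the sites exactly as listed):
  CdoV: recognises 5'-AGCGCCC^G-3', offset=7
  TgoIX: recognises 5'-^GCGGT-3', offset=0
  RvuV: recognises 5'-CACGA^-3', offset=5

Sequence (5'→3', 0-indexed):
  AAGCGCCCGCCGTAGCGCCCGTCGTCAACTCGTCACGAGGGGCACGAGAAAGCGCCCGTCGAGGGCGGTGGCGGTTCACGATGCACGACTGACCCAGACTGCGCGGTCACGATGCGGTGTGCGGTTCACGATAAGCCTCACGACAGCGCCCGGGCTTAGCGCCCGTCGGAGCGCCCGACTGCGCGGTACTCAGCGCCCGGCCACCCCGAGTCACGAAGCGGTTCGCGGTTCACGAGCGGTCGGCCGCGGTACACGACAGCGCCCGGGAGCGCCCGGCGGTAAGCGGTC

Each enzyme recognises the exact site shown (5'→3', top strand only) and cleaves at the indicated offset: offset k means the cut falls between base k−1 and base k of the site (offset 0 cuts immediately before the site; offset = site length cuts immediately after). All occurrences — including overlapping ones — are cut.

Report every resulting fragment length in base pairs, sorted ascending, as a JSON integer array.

[1,1,1,6,6,7,7,7,7,7,8,8,9,10,10,10,10,11,11,11,11,12,12,12,13,14,14,16,18,18]

Site scan:
  CdoV (AGCGCCCG, off=7): starts [1, 13, 50, 144, 157, 169, 191, 257, 267] → cuts [8, 20, 57, 151, 164, 176, 198, 264, 274]
  TgoIX (GCGGT, off=0): starts [64, 70, 102, 113, 120, 182, 217, 224, 235, 245, 275, 282] → cuts [64, 70, 102, 113, 120, 182, 217, 224, 235, 245, 275, 282]
  RvuV (CACGA, off=5): starts [33, 42, 76, 83, 107, 126, 138, 211, 230, 251] → cuts [38, 47, 81, 88, 112, 131, 143, 216, 235, 256]

All cut coordinates (distinct, sorted): [8, 20, 38, 47, 57, 64, 70, 81, 88, 102, 112, 113, 120, 131, 143, 151, 164, 176, 182, 198, 216, 217, 224, 235, 245, 256, 264, 274, 275, 282]

Fragment lengths:
  8→20: 12 bp
  20→38: 18 bp
  38→47: 9 bp
  47→57: 10 bp
  57→64: 7 bp
  64→70: 6 bp
  70→81: 11 bp
  81→88: 7 bp
  88→102: 14 bp
  102→112: 10 bp
  112→113: 1 bp
  113→120: 7 bp
  120→131: 11 bp
  131→143: 12 bp
  143→151: 8 bp
  151→164: 13 bp
  164→176: 12 bp
  176→182: 6 bp
  182→198: 16 bp
  198→216: 18 bp
  216→217: 1 bp
  217→224: 7 bp
  224→235: 11 bp
  235→245: 10 bp
  245→256: 11 bp
  256→264: 8 bp
  264→274: 10 bp
  274→275: 1 bp
  275→282: 7 bp
  282→8 (wrap): 288-282+8 = 14 bp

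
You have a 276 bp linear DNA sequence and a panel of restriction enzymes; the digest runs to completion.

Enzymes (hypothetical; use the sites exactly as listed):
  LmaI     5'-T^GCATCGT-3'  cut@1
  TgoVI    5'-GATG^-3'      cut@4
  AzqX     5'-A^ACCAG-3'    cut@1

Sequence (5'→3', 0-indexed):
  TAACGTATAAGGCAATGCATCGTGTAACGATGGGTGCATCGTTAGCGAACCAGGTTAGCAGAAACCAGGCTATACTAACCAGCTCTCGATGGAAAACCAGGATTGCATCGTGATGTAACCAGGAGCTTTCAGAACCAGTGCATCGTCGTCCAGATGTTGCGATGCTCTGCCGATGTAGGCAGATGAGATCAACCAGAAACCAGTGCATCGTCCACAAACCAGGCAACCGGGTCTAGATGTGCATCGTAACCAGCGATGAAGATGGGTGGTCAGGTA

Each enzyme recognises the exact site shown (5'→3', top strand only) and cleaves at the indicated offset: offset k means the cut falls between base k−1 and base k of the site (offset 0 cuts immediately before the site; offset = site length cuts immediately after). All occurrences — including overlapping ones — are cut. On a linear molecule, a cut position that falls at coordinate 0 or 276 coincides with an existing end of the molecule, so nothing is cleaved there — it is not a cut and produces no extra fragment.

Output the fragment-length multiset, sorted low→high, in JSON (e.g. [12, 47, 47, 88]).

Site scan:
  LmaI (TGCATCGT, off=1): starts [15, 34, 103, 138, 203, 239] → cuts [16, 35, 104, 139, 204, 240]
  TgoVI (GATG, off=4): starts [28, 87, 111, 152, 160, 171, 181, 235, 254, 260] → cuts [32, 91, 115, 156, 164, 175, 185, 239, 258, 264]
  AzqX (AACCAG, off=1): starts [47, 62, 76, 94, 116, 132, 190, 197, 216, 247] → cuts [48, 63, 77, 95, 117, 133, 191, 198, 217, 248]

All cut coordinates (distinct, sorted): [16, 32, 35, 48, 63, 77, 91, 95, 104, 115, 117, 133, 139, 156, 164, 175, 185, 191, 198, 204, 217, 239, 240, 248, 258, 264]

Fragments:
  [0,16): 16 bp
  [16,32): 16 bp
  [32,35): 3 bp
  [35,48): 13 bp
  [48,63): 15 bp
  [63,77): 14 bp
  [77,91): 14 bp
  [91,95): 4 bp
  [95,104): 9 bp
  [104,115): 11 bp
  [115,117): 2 bp
  [117,133): 16 bp
  [133,139): 6 bp
  [139,156): 17 bp
  [156,164): 8 bp
  [164,175): 11 bp
  [175,185): 10 bp
  [185,191): 6 bp
  [191,198): 7 bp
  [198,204): 6 bp
  [204,217): 13 bp
  [217,239): 22 bp
  [239,240): 1 bp
  [240,248): 8 bp
  [248,258): 10 bp
  [258,264): 6 bp
  [264,276): 12 bp

[1,2,3,4,6,6,6,6,7,8,8,9,10,10,11,11,12,13,13,14,14,15,16,16,16,17,22]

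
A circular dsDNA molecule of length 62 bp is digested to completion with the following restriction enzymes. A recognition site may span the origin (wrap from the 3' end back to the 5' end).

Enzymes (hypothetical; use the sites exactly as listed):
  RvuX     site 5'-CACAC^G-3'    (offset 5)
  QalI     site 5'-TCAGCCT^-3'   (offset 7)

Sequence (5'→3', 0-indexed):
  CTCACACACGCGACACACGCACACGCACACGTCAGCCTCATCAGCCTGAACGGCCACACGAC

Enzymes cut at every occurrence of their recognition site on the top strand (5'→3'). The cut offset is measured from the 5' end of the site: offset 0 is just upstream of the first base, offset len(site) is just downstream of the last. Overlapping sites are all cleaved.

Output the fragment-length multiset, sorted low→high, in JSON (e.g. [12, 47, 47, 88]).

Scan for sites:
  RvuX (CACACG, off=5): starts [4, 13, 19, 25, 54] → cuts [9, 18, 24, 30, 59]
  QalI (TCAGCCT, off=7): starts [31, 40] → cuts [38, 47]

All cut coordinates (distinct, sorted): [9, 18, 24, 30, 38, 47, 59]

Fragment lengths:
  9→18: 9 bp
  18→24: 6 bp
  24→30: 6 bp
  30→38: 8 bp
  38→47: 9 bp
  47→59: 12 bp
  59→9 (wrap): 62-59+9 = 12 bp

[6,6,8,9,9,12,12]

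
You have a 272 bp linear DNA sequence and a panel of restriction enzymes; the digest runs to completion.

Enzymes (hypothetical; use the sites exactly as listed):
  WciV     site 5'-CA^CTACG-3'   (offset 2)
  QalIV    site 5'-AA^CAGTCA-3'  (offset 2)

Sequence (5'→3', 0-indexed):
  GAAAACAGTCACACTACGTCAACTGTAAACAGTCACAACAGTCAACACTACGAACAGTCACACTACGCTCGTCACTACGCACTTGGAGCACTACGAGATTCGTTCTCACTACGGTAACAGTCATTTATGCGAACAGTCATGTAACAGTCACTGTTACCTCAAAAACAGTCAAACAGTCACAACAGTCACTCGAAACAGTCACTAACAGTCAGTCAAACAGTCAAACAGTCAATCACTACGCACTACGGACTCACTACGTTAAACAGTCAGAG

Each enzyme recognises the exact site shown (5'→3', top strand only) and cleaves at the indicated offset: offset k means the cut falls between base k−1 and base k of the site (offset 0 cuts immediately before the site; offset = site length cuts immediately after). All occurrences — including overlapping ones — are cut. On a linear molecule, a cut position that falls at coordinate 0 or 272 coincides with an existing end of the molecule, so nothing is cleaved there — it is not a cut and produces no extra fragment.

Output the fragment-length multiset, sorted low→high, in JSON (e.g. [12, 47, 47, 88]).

Per-enzyme occurrences:
  WciV (CACTACG, off=2): starts [11, 45, 60, 72, 88, 106, 233, 240, 251] → cuts [13, 47, 62, 74, 90, 108, 235, 242, 253]
  QalIV (AACAGTCA, off=2): starts [3, 27, 36, 52, 115, 131, 142, 163, 171, 180, 193, 203, 215, 223, 261] → cuts [5, 29, 38, 54, 117, 133, 144, 165, 173, 182, 195, 205, 217, 225, 263]

All cut coordinates (distinct, sorted): [5, 13, 29, 38, 47, 54, 62, 74, 90, 108, 117, 133, 144, 165, 173, 182, 195, 205, 217, 225, 235, 242, 253, 263]

Fragment lengths:
  [0,5): 5 bp
  [5,13): 8 bp
  [13,29): 16 bp
  [29,38): 9 bp
  [38,47): 9 bp
  [47,54): 7 bp
  [54,62): 8 bp
  [62,74): 12 bp
  [74,90): 16 bp
  [90,108): 18 bp
  [108,117): 9 bp
  [117,133): 16 bp
  [133,144): 11 bp
  [144,165): 21 bp
  [165,173): 8 bp
  [173,182): 9 bp
  [182,195): 13 bp
  [195,205): 10 bp
  [205,217): 12 bp
  [217,225): 8 bp
  [225,235): 10 bp
  [235,242): 7 bp
  [242,253): 11 bp
  [253,263): 10 bp
  [263,272): 9 bp

[5,7,7,8,8,8,8,9,9,9,9,9,10,10,10,11,11,12,12,13,16,16,16,18,21]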